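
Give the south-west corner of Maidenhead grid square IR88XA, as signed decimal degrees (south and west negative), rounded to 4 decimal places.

88.0000, -2.0833

Field I=8, R=17: +8·20° lon, +17·10° lat → SW at lon -20°, lat 80°.
Square 8, 8: +8·2° lon, +8·1° lat → SW at lon -4°, lat 88°.
Subsquare x=23, a=0: +23·0.0833333° lon, +0·0.0416667° lat → SW at lon -2.08333°, lat 88°.
latitude 88.0000, longitude -2.0833.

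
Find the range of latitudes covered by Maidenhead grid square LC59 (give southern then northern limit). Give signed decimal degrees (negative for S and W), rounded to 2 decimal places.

-61.00, -60.00

Field L=11, C=2: +11·20° lon, +2·10° lat → SW at lon 40°, lat -70°.
Square 5, 9: +5·2° lon, +9·1° lat → SW at lon 50°, lat -61°.
Cell spans 2° lon × 1° lat.
south -61.00, north -60.00.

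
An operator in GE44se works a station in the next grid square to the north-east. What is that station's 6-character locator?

GE44tf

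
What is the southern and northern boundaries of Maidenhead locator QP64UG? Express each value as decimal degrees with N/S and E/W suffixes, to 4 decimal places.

Field Q=16, P=15: +16·20° lon, +15·10° lat → SW at lon 140°, lat 60°.
Square 6, 4: +6·2° lon, +4·1° lat → SW at lon 152°, lat 64°.
Subsquare u=20, g=6: +20·0.0833333° lon, +6·0.0416667° lat → SW at lon 153.667°, lat 64.25°.
Cell spans 0.0833333° lon × 0.0416667° lat.
south 64.2500° N, north 64.2917° N.

64.2500° N, 64.2917° N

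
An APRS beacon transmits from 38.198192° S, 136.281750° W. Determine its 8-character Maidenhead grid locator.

CF11ut62

Add 180° to longitude and 90° to latitude: 43.71825, 51.80181.
Field: lon ⌊43.71825/20⌋ = 2 → C; lat ⌊51.80181/10⌋ = 5 → F.
Square: lon ⌊3.71825/2⌋ = 1; lat ⌊1.80181/1⌋ = 1.
Subsquare: lon ⌊1.71825/0.0833333⌋ = 20 → u; lat ⌊0.80181/0.0416667⌋ = 19 → t.
Extended square: lon ⌊0.05158/0.00833333⌋ = 6; lat ⌊0.01014/0.00416667⌋ = 2.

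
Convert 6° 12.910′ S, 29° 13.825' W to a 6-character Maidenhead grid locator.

Shift to the Maidenhead origin (180°W, 90°S): lon 150.7696, lat 83.7848.
Field (20°×10°, letters A–R): 150.7696/20 → 7 → H, 83.7848/10 → 8 → I; chars HI.
Square (2°×1°, digits 0–9): 10.7696/2 → 5, 3.7848/1 → 3; chars 53.
Subsquare (5′×2.5′, letters a–x): 0.7696/0.0833333 → 9 → j, 0.7848/0.0416667 → 18 → s; chars js.

HI53js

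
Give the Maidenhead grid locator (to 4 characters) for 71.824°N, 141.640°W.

BQ91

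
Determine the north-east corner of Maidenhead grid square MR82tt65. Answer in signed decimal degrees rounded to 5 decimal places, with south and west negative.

82.81667, 77.64167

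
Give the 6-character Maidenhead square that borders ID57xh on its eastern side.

Longitude subsquare x = 23; +1 → 24, wraps to 0 = a, carry into square.
Longitude square 5; +1 → 6.
The latitude characters are unchanged.

ID67ah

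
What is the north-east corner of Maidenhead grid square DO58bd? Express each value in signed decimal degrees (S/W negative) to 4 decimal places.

58.1667, -109.8333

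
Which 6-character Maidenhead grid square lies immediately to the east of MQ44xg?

MQ54ag

Longitude subsquare x = 23; +1 → 24, wraps to 0 = a, carry into square.
Longitude square 4; +1 → 5.
The latitude characters are unchanged.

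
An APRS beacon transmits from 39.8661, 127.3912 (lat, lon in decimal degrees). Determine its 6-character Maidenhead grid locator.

PM39qu

Offset from 180°W / 90°S: lon 307.3912°, lat 129.8661°.
Field: 307.3912/20 → 15 → P, 129.8661/10 → 12 → M; chars PM.
Square: 7.3912/2 → 3, 9.8661/1 → 9; chars 39.
Subsquare: 1.3912/0.0833333 → 16 → q, 0.8661/0.0416667 → 20 → u; chars qu.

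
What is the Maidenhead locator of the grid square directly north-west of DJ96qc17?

Longitude extended square 1; −1 → 0.
Latitude extended square 7; +1 → 8.

DJ96qc08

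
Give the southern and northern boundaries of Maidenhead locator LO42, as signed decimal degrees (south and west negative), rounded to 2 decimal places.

52.00, 53.00

Field L=11, O=14: +11·20° lon, +14·10° lat → SW at lon 40°, lat 50°.
Square 4, 2: +4·2° lon, +2·1° lat → SW at lon 48°, lat 52°.
Cell spans 2° lon × 1° lat.
south 52.00, north 53.00.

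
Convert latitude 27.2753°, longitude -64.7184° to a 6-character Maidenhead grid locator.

FL77pg

Offset from 180°W / 90°S: lon 115.2816°, lat 117.2753°.
Field: lon ⌊115.2816/20⌋ = 5 → F; lat ⌊117.2753/10⌋ = 11 → L.
Square: lon ⌊15.2816/2⌋ = 7; lat ⌊7.2753/1⌋ = 7.
Subsquare: lon ⌊1.2816/0.0833333⌋ = 15 → p; lat ⌊0.2753/0.0416667⌋ = 6 → g.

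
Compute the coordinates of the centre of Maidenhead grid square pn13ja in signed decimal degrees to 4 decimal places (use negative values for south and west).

Field P=15, N=13: +15·20° lon, +13·10° lat → SW at lon 120°, lat 40°.
Square 1, 3: +1·2° lon, +3·1° lat → SW at lon 122°, lat 43°.
Subsquare j=9, a=0: +9·0.0833333° lon, +0·0.0416667° lat → SW at lon 122.75°, lat 43°.
Cell spans 0.0833333° lon × 0.0416667° lat. Centre is SW corner plus half of each.
latitude 43.0208, longitude 122.7917.

43.0208, 122.7917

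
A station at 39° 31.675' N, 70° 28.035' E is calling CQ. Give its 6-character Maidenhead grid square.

MM59fm

Shift to the Maidenhead origin (180°W, 90°S): lon 250.4673, lat 129.5279.
Field: 250.4673/20 → 12 → M, 129.5279/10 → 12 → M; chars MM.
Square: 10.4673/2 → 5, 9.5279/1 → 9; chars 59.
Subsquare: 0.4673/0.0833333 → 5 → f, 0.5279/0.0416667 → 12 → m; chars fm.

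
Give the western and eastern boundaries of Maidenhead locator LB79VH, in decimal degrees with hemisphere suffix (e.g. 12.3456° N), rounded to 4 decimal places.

55.7500° E, 55.8333° E

Field L=11, B=1: +11·20° lon, +1·10° lat → SW at lon 40°, lat -80°.
Square 7, 9: +7·2° lon, +9·1° lat → SW at lon 54°, lat -71°.
Subsquare v=21, h=7: +21·0.0833333° lon, +7·0.0416667° lat → SW at lon 55.75°, lat -70.7083°.
Cell spans 0.0833333° lon × 0.0416667° lat.
west 55.7500° E, east 55.8333° E.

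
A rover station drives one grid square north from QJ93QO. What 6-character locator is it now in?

QJ93qp

Latitude subsquare o = 14; +1 → 15 = p.
The longitude characters are unchanged.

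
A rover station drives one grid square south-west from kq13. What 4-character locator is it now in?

Longitude square 1; −1 → 0.
Latitude square 3; −1 → 2.

KQ02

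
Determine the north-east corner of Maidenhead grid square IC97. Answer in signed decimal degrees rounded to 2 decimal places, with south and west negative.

Field I=8, C=2: +8·20° lon, +2·10° lat → SW at lon -20°, lat -70°.
Square 9, 7: +9·2° lon, +7·1° lat → SW at lon -2°, lat -63°.
Cell spans 2° lon × 1° lat. NE corner is SW corner plus one full cell.
latitude -62.00, longitude 0.00.

-62.00, 0.00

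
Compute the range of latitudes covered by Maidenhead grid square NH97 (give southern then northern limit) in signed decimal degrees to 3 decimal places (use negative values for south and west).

Field N=13, H=7: +13·20° lon, +7·10° lat → SW at lon 80°, lat -20°.
Square 9, 7: +9·2° lon, +7·1° lat → SW at lon 98°, lat -13°.
Cell spans 2° lon × 1° lat.
south -13.000, north -12.000.

-13.000, -12.000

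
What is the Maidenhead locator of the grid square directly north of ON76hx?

Latitude subsquare x = 23; +1 → 24, wraps to 0 = a, carry into square.
Latitude square 6; +1 → 7.
The longitude characters are unchanged.

ON77ha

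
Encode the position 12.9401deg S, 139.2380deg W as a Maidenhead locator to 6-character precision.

CH07jb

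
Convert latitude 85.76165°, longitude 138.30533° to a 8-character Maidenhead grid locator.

Shift to the Maidenhead origin (180°W, 90°S): lon 318.30533, lat 175.76165.
Field (20°×10°, letters A–R): lon ⌊318.30533/20⌋ = 15 → P; lat ⌊175.76165/10⌋ = 17 → R.
Square (2°×1°, digits 0–9): lon ⌊18.30533/2⌋ = 9; lat ⌊5.76165/1⌋ = 5.
Subsquare (5′×2.5′, letters a–x): lon ⌊0.30533/0.0833333⌋ = 3 → d; lat ⌊0.76165/0.0416667⌋ = 18 → s.
Extended square (30″×15″, digits 0–9): lon ⌊0.05533/0.00833333⌋ = 6; lat ⌊0.01165/0.00416667⌋ = 2.

PR95ds62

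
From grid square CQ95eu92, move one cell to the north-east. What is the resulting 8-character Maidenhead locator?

CQ95fu03

Longitude extended square 9; +1 → 10, wraps to 0, carry into subsquare.
Longitude subsquare e = 4; +1 → 5 = f.
Latitude extended square 2; +1 → 3.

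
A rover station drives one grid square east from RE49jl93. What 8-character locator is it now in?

RE49kl03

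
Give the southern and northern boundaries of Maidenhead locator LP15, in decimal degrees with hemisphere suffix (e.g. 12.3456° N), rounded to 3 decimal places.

Field L=11, P=15: +11·20° lon, +15·10° lat → SW at lon 40°, lat 60°.
Square 1, 5: +1·2° lon, +5·1° lat → SW at lon 42°, lat 65°.
Cell spans 2° lon × 1° lat.
south 65.000° N, north 66.000° N.

65.000° N, 66.000° N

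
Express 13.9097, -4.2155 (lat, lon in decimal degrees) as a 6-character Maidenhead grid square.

IK73vv

Shift to the Maidenhead origin (180°W, 90°S): lon 175.7845, lat 103.9097.
Field: 175.7845/20 → 8 → I, 103.9097/10 → 10 → K; chars IK.
Square: 15.7845/2 → 7, 3.9097/1 → 3; chars 73.
Subsquare: 1.7845/0.0833333 → 21 → v, 0.9097/0.0416667 → 21 → v; chars vv.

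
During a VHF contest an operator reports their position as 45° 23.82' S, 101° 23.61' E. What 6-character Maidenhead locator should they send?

OE04qo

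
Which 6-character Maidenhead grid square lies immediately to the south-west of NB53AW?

Longitude subsquare a = 0; −1 → -1, wraps to 23 = x, carry into square.
Longitude square 5; −1 → 4.
Latitude subsquare w = 22; −1 → 21 = v.

NB43xv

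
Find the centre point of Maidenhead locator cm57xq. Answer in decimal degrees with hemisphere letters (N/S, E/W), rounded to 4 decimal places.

37.6875° N, 128.0417° W

Field C=2, M=12: +2·20° lon, +12·10° lat → SW at lon -140°, lat 30°.
Square 5, 7: +5·2° lon, +7·1° lat → SW at lon -130°, lat 37°.
Subsquare x=23, q=16: +23·0.0833333° lon, +16·0.0416667° lat → SW at lon -128.083°, lat 37.6667°.
Cell spans 0.0833333° lon × 0.0416667° lat. Centre is SW corner plus half of each.
latitude 37.6875° N, longitude 128.0417° W.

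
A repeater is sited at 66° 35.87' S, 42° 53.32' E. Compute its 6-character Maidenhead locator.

Offset from 180°W / 90°S: lon 222.8887°, lat 23.4022°.
Field: lon ⌊222.8887/20⌋ = 11 → L; lat ⌊23.4022/10⌋ = 2 → C.
Square: lon ⌊2.8887/2⌋ = 1; lat ⌊3.4022/1⌋ = 3.
Subsquare: lon ⌊0.8887/0.0833333⌋ = 10 → k; lat ⌊0.4022/0.0416667⌋ = 9 → j.

LC13kj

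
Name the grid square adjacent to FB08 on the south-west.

EB97

Longitude square 0; −1 → -1, wraps to 9, carry into field.
Longitude field F = 5; −1 → 4 = E.
Latitude square 8; −1 → 7.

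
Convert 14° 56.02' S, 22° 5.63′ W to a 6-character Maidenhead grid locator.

HH85wb

Add 180° to longitude and 90° to latitude: 157.9062, 75.0663.
Field (20°×10°, letters A–R): 157.9062/20 → 7 → H, 75.0663/10 → 7 → H; chars HH.
Square (2°×1°, digits 0–9): 17.9062/2 → 8, 5.0663/1 → 5; chars 85.
Subsquare (5′×2.5′, letters a–x): 1.9062/0.0833333 → 22 → w, 0.0663/0.0416667 → 1 → b; chars wb.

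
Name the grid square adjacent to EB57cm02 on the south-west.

Longitude extended square 0; −1 → -1, wraps to 9, carry into subsquare.
Longitude subsquare c = 2; −1 → 1 = b.
Latitude extended square 2; −1 → 1.

EB57bm91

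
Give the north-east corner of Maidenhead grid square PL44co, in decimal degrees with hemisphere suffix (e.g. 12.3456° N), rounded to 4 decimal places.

24.6250° N, 128.2500° E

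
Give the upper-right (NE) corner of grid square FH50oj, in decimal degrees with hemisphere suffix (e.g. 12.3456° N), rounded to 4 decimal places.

Field F=5, H=7: +5·20° lon, +7·10° lat → SW at lon -80°, lat -20°.
Square 5, 0: +5·2° lon, +0·1° lat → SW at lon -70°, lat -20°.
Subsquare o=14, j=9: +14·0.0833333° lon, +9·0.0416667° lat → SW at lon -68.8333°, lat -19.625°.
Cell spans 0.0833333° lon × 0.0416667° lat. NE corner is SW corner plus one full cell.
latitude 19.5833° S, longitude 68.7500° W.

19.5833° S, 68.7500° W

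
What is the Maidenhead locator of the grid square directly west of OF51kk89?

Longitude extended square 8; −1 → 7.
The latitude characters are unchanged.

OF51kk79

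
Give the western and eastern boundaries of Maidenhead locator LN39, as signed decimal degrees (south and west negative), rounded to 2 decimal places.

Field L=11, N=13: +11·20° lon, +13·10° lat → SW at lon 40°, lat 40°.
Square 3, 9: +3·2° lon, +9·1° lat → SW at lon 46°, lat 49°.
Cell spans 2° lon × 1° lat.
west 46.00, east 48.00.

46.00, 48.00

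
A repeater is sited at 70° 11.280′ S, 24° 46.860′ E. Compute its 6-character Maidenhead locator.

KB29jt

Add 180° to longitude and 90° to latitude: 204.7810, 19.8120.
Field: 204.7810/20 → 10 → K, 19.8120/10 → 1 → B; chars KB.
Square: 4.7810/2 → 2, 9.8120/1 → 9; chars 29.
Subsquare: 0.7810/0.0833333 → 9 → j, 0.8120/0.0416667 → 19 → t; chars jt.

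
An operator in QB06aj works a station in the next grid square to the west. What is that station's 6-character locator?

PB96xj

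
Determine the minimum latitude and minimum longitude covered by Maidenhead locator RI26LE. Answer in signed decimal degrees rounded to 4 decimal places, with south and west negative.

-3.8333, 164.9167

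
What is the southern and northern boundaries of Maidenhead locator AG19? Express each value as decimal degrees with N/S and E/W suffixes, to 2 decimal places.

21.00° S, 20.00° S

Field A=0, G=6: +0·20° lon, +6·10° lat → SW at lon -180°, lat -30°.
Square 1, 9: +1·2° lon, +9·1° lat → SW at lon -178°, lat -21°.
Cell spans 2° lon × 1° lat.
south 21.00° S, north 20.00° S.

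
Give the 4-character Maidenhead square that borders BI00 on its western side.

AI90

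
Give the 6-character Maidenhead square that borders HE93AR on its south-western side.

HE83xq

Longitude subsquare a = 0; −1 → -1, wraps to 23 = x, carry into square.
Longitude square 9; −1 → 8.
Latitude subsquare r = 17; −1 → 16 = q.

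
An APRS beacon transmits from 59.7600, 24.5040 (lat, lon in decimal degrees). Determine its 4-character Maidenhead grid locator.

Offset from 180°W / 90°S: lon 204.50°, lat 149.76°.
Field: lon ⌊204.50/20⌋ = 10 → K; lat ⌊149.76/10⌋ = 14 → O.
Square: lon ⌊4.50/2⌋ = 2; lat ⌊9.76/1⌋ = 9.

KO29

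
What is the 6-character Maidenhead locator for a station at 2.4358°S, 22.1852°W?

HI87vn

Offset from 180°W / 90°S: lon 157.8148°, lat 87.5642°.
Field: 157.8148/20 → 7 → H, 87.5642/10 → 8 → I; chars HI.
Square: 17.8148/2 → 8, 7.5642/1 → 7; chars 87.
Subsquare: 1.8148/0.0833333 → 21 → v, 0.5642/0.0416667 → 13 → n; chars vn.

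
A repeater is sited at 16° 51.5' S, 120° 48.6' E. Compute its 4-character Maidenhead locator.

Add 180° to longitude and 90° to latitude: 300.81, 73.14.
Field: lon ⌊300.81/20⌋ = 15 → P; lat ⌊73.14/10⌋ = 7 → H.
Square: lon ⌊0.81/2⌋ = 0; lat ⌊3.14/1⌋ = 3.

PH03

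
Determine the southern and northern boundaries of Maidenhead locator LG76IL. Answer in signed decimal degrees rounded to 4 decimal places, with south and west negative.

Field L=11, G=6: +11·20° lon, +6·10° lat → SW at lon 40°, lat -30°.
Square 7, 6: +7·2° lon, +6·1° lat → SW at lon 54°, lat -24°.
Subsquare i=8, l=11: +8·0.0833333° lon, +11·0.0416667° lat → SW at lon 54.6667°, lat -23.5417°.
Cell spans 0.0833333° lon × 0.0416667° lat.
south -23.5417, north -23.5000.

-23.5417, -23.5000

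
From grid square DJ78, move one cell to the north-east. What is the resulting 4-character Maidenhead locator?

Longitude square 7; +1 → 8.
Latitude square 8; +1 → 9.

DJ89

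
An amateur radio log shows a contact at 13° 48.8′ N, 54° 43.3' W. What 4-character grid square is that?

GK23

Offset from 180°W / 90°S: lon 125.28°, lat 103.81°.
Field: lon ⌊125.28/20⌋ = 6 → G; lat ⌊103.81/10⌋ = 10 → K.
Square: lon ⌊5.28/2⌋ = 2; lat ⌊3.81/1⌋ = 3.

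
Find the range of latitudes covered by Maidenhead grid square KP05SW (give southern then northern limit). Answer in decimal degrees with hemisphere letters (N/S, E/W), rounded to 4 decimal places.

65.9167° N, 65.9583° N

Field K=10, P=15: +10·20° lon, +15·10° lat → SW at lon 20°, lat 60°.
Square 0, 5: +0·2° lon, +5·1° lat → SW at lon 20°, lat 65°.
Subsquare s=18, w=22: +18·0.0833333° lon, +22·0.0416667° lat → SW at lon 21.5°, lat 65.9167°.
Cell spans 0.0833333° lon × 0.0416667° lat.
south 65.9167° N, north 65.9583° N.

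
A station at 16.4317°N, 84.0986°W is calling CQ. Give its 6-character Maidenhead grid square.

Offset from 180°W / 90°S: lon 95.9014°, lat 106.4317°.
Field: 95.9014/20 → 4 → E, 106.4317/10 → 10 → K; chars EK.
Square: 15.9014/2 → 7, 6.4317/1 → 6; chars 76.
Subsquare: 1.9014/0.0833333 → 22 → w, 0.4317/0.0416667 → 10 → k; chars wk.

EK76wk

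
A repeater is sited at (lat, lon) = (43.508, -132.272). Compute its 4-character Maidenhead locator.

CN33

Shift to the Maidenhead origin (180°W, 90°S): lon 47.73, lat 133.51.
Field: lon ⌊47.73/20⌋ = 2 → C; lat ⌊133.51/10⌋ = 13 → N.
Square: lon ⌊7.73/2⌋ = 3; lat ⌊3.51/1⌋ = 3.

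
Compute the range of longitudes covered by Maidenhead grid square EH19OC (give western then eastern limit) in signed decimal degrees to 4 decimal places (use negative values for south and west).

Field E=4, H=7: +4·20° lon, +7·10° lat → SW at lon -100°, lat -20°.
Square 1, 9: +1·2° lon, +9·1° lat → SW at lon -98°, lat -11°.
Subsquare o=14, c=2: +14·0.0833333° lon, +2·0.0416667° lat → SW at lon -96.8333°, lat -10.9167°.
Cell spans 0.0833333° lon × 0.0416667° lat.
west -96.8333, east -96.7500.

-96.8333, -96.7500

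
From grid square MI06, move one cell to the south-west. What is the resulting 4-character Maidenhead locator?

LI95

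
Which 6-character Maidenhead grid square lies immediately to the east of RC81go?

RC81ho

Longitude subsquare g = 6; +1 → 7 = h.
The latitude characters are unchanged.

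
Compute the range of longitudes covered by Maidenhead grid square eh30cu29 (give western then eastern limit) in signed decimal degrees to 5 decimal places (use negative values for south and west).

-93.81667, -93.80833

Field E=4, H=7: +4·20° lon, +7·10° lat → SW at lon -100°, lat -20°.
Square 3, 0: +3·2° lon, +0·1° lat → SW at lon -94°, lat -20°.
Subsquare c=2, u=20: +2·0.0833333° lon, +20·0.0416667° lat → SW at lon -93.8333°, lat -19.1667°.
Extended square 2, 9: +2·0.00833333° lon, +9·0.00416667° lat → SW at lon -93.8167°, lat -19.1292°.
Cell spans 0.00833333° lon × 0.00416667° lat.
west -93.81667, east -93.80833.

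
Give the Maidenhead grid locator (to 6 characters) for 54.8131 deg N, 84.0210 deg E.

Add 180° to longitude and 90° to latitude: 264.0210, 144.8131.
Field: 264.0210/20 → 13 → N, 144.8131/10 → 14 → O; chars NO.
Square: 4.0210/2 → 2, 4.8131/1 → 4; chars 24.
Subsquare: 0.0210/0.0833333 → 0 → a, 0.8131/0.0416667 → 19 → t; chars at.

NO24at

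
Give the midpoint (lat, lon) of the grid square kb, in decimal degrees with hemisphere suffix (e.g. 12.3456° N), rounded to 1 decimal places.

75.0° S, 30.0° E

Field K=10, B=1: +10·20° lon, +1·10° lat → SW at lon 20°, lat -80°.
Cell spans 20° lon × 10° lat. Centre is SW corner plus half of each.
latitude 75.0° S, longitude 30.0° E.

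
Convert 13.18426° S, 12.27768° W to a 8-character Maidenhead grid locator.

Add 180° to longitude and 90° to latitude: 167.72232, 76.81574.
Field (20°×10°, letters A–R): lon ⌊167.72232/20⌋ = 8 → I; lat ⌊76.81574/10⌋ = 7 → H.
Square (2°×1°, digits 0–9): lon ⌊7.72232/2⌋ = 3; lat ⌊6.81574/1⌋ = 6.
Subsquare (5′×2.5′, letters a–x): lon ⌊1.72232/0.0833333⌋ = 20 → u; lat ⌊0.81574/0.0416667⌋ = 19 → t.
Extended square (30″×15″, digits 0–9): lon ⌊0.05565/0.00833333⌋ = 6; lat ⌊0.02407/0.00416667⌋ = 5.

IH36ut65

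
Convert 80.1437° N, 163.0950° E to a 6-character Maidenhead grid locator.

RR10nd

Add 180° to longitude and 90° to latitude: 343.0950, 170.1437.
Field: 343.0950/20 → 17 → R, 170.1437/10 → 17 → R; chars RR.
Square: 3.0950/2 → 1, 0.1437/1 → 0; chars 10.
Subsquare: 1.0950/0.0833333 → 13 → n, 0.1437/0.0416667 → 3 → d; chars nd.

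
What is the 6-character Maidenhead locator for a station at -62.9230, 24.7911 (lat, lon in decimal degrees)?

Shift to the Maidenhead origin (180°W, 90°S): lon 204.7911, lat 27.0770.
Field: lon ⌊204.7911/20⌋ = 10 → K; lat ⌊27.0770/10⌋ = 2 → C.
Square: lon ⌊4.7911/2⌋ = 2; lat ⌊7.0770/1⌋ = 7.
Subsquare: lon ⌊0.7911/0.0833333⌋ = 9 → j; lat ⌊0.0770/0.0416667⌋ = 1 → b.

KC27jb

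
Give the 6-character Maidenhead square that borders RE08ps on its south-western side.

RE08or

Longitude subsquare p = 15; −1 → 14 = o.
Latitude subsquare s = 18; −1 → 17 = r.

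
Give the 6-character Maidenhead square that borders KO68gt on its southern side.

Latitude subsquare t = 19; −1 → 18 = s.
The longitude characters are unchanged.

KO68gs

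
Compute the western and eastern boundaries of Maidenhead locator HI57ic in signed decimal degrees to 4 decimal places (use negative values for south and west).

Field H=7, I=8: +7·20° lon, +8·10° lat → SW at lon -40°, lat -10°.
Square 5, 7: +5·2° lon, +7·1° lat → SW at lon -30°, lat -3°.
Subsquare i=8, c=2: +8·0.0833333° lon, +2·0.0416667° lat → SW at lon -29.3333°, lat -2.91667°.
Cell spans 0.0833333° lon × 0.0416667° lat.
west -29.3333, east -29.2500.

-29.3333, -29.2500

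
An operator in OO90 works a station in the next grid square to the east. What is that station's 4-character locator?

Longitude square 9; +1 → 10, wraps to 0, carry into field.
Longitude field O = 14; +1 → 15 = P.
The latitude characters are unchanged.

PO00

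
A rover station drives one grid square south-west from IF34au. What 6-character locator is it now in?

Longitude subsquare a = 0; −1 → -1, wraps to 23 = x, carry into square.
Longitude square 3; −1 → 2.
Latitude subsquare u = 20; −1 → 19 = t.

IF24xt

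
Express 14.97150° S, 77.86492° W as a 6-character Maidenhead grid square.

FH15ba

Shift to the Maidenhead origin (180°W, 90°S): lon 102.1351, lat 75.0285.
Field (20°×10°, letters A–R): 102.1351/20 → 5 → F, 75.0285/10 → 7 → H; chars FH.
Square (2°×1°, digits 0–9): 2.1351/2 → 1, 5.0285/1 → 5; chars 15.
Subsquare (5′×2.5′, letters a–x): 0.1351/0.0833333 → 1 → b, 0.0285/0.0416667 → 0 → a; chars ba.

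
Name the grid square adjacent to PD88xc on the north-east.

PD98ad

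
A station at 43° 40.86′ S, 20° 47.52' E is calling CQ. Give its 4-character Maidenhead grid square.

KE06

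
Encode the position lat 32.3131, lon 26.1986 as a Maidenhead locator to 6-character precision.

Offset from 180°W / 90°S: lon 206.1986°, lat 122.3131°.
Field: 206.1986/20 → 10 → K, 122.3131/10 → 12 → M; chars KM.
Square: 6.1986/2 → 3, 2.3131/1 → 2; chars 32.
Subsquare: 0.1986/0.0833333 → 2 → c, 0.3131/0.0416667 → 7 → h; chars ch.

KM32ch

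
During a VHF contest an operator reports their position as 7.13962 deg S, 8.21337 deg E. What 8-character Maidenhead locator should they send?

JI42cu56

Shift to the Maidenhead origin (180°W, 90°S): lon 188.21337, lat 82.86038.
Field: 188.21337/20 → 9 → J, 82.86038/10 → 8 → I; chars JI.
Square: 8.21337/2 → 4, 2.86038/1 → 2; chars 42.
Subsquare: 0.21337/0.0833333 → 2 → c, 0.86038/0.0416667 → 20 → u; chars cu.
Extended square: 0.04670/0.00833333 → 5, 0.02705/0.00416667 → 6; chars 56.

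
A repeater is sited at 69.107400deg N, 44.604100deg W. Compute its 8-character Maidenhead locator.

Add 180° to longitude and 90° to latitude: 135.39590, 159.10740.
Field: 135.39590/20 → 6 → G, 159.10740/10 → 15 → P; chars GP.
Square: 15.39590/2 → 7, 9.10740/1 → 9; chars 79.
Subsquare: 1.39590/0.0833333 → 16 → q, 0.10740/0.0416667 → 2 → c; chars qc.
Extended square: 0.06257/0.00833333 → 7, 0.02407/0.00416667 → 5; chars 75.

GP79qc75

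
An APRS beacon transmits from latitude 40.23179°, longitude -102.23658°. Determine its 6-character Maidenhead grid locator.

Add 180° to longitude and 90° to latitude: 77.7634, 130.2318.
Field: 77.7634/20 → 3 → D, 130.2318/10 → 13 → N; chars DN.
Square: 17.7634/2 → 8, 0.2318/1 → 0; chars 80.
Subsquare: 1.7634/0.0833333 → 21 → v, 0.2318/0.0416667 → 5 → f; chars vf.

DN80vf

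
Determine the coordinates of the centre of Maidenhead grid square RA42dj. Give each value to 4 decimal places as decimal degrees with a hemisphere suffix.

87.6042° S, 168.2917° E

Field R=17, A=0: +17·20° lon, +0·10° lat → SW at lon 160°, lat -90°.
Square 4, 2: +4·2° lon, +2·1° lat → SW at lon 168°, lat -88°.
Subsquare d=3, j=9: +3·0.0833333° lon, +9·0.0416667° lat → SW at lon 168.25°, lat -87.625°.
Cell spans 0.0833333° lon × 0.0416667° lat. Centre is SW corner plus half of each.
latitude 87.6042° S, longitude 168.2917° E.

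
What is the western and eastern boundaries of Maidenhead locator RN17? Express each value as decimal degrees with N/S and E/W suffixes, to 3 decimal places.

Field R=17, N=13: +17·20° lon, +13·10° lat → SW at lon 160°, lat 40°.
Square 1, 7: +1·2° lon, +7·1° lat → SW at lon 162°, lat 47°.
Cell spans 2° lon × 1° lat.
west 162.000° E, east 164.000° E.

162.000° E, 164.000° E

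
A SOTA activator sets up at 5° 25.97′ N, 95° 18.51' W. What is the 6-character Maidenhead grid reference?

EJ25ik

Offset from 180°W / 90°S: lon 84.6915°, lat 95.4328°.
Field: lon ⌊84.6915/20⌋ = 4 → E; lat ⌊95.4328/10⌋ = 9 → J.
Square: lon ⌊4.6915/2⌋ = 2; lat ⌊5.4328/1⌋ = 5.
Subsquare: lon ⌊0.6915/0.0833333⌋ = 8 → i; lat ⌊0.4328/0.0416667⌋ = 10 → k.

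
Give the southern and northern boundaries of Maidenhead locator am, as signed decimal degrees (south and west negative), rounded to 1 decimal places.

Field A=0, M=12: +0·20° lon, +12·10° lat → SW at lon -180°, lat 30°.
Cell spans 20° lon × 10° lat.
south 30.0, north 40.0.

30.0, 40.0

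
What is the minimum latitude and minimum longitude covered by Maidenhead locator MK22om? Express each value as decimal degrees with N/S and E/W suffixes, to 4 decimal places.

Field M=12, K=10: +12·20° lon, +10·10° lat → SW at lon 60°, lat 10°.
Square 2, 2: +2·2° lon, +2·1° lat → SW at lon 64°, lat 12°.
Subsquare o=14, m=12: +14·0.0833333° lon, +12·0.0416667° lat → SW at lon 65.1667°, lat 12.5°.
latitude 12.5000° N, longitude 65.1667° E.

12.5000° N, 65.1667° E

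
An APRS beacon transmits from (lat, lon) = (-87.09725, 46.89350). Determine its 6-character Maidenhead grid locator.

Offset from 180°W / 90°S: lon 226.8935°, lat 2.9027°.
Field: lon ⌊226.8935/20⌋ = 11 → L; lat ⌊2.9027/10⌋ = 0 → A.
Square: lon ⌊6.8935/2⌋ = 3; lat ⌊2.9027/1⌋ = 2.
Subsquare: lon ⌊0.8935/0.0833333⌋ = 10 → k; lat ⌊0.9027/0.0416667⌋ = 21 → v.

LA32kv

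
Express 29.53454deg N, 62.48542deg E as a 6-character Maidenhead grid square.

ML19fm

Shift to the Maidenhead origin (180°W, 90°S): lon 242.4854, lat 119.5345.
Field: lon ⌊242.4854/20⌋ = 12 → M; lat ⌊119.5345/10⌋ = 11 → L.
Square: lon ⌊2.4854/2⌋ = 1; lat ⌊9.5345/1⌋ = 9.
Subsquare: lon ⌊0.4854/0.0833333⌋ = 5 → f; lat ⌊0.5345/0.0416667⌋ = 12 → m.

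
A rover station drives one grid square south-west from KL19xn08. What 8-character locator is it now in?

Longitude extended square 0; −1 → -1, wraps to 9, carry into subsquare.
Longitude subsquare x = 23; −1 → 22 = w.
Latitude extended square 8; −1 → 7.

KL19wn97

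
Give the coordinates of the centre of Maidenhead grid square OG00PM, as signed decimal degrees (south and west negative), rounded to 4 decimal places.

-29.4792, 101.2917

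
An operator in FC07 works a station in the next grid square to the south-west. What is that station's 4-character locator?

Longitude square 0; −1 → -1, wraps to 9, carry into field.
Longitude field F = 5; −1 → 4 = E.
Latitude square 7; −1 → 6.

EC96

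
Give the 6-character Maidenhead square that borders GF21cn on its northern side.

Latitude subsquare n = 13; +1 → 14 = o.
The longitude characters are unchanged.

GF21co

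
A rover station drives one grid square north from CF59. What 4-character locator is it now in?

CG50

Latitude square 9; +1 → 10, wraps to 0, carry into field.
Latitude field F = 5; +1 → 6 = G.
The longitude characters are unchanged.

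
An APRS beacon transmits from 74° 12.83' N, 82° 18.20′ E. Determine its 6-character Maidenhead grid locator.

Offset from 180°W / 90°S: lon 262.3033°, lat 164.2138°.
Field (20°×10°, letters A–R): lon ⌊262.3033/20⌋ = 13 → N; lat ⌊164.2138/10⌋ = 16 → Q.
Square (2°×1°, digits 0–9): lon ⌊2.3033/2⌋ = 1; lat ⌊4.2138/1⌋ = 4.
Subsquare (5′×2.5′, letters a–x): lon ⌊0.3033/0.0833333⌋ = 3 → d; lat ⌊0.2138/0.0416667⌋ = 5 → f.

NQ14df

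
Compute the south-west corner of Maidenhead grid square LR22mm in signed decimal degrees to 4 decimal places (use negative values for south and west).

82.5000, 45.0000

Field L=11, R=17: +11·20° lon, +17·10° lat → SW at lon 40°, lat 80°.
Square 2, 2: +2·2° lon, +2·1° lat → SW at lon 44°, lat 82°.
Subsquare m=12, m=12: +12·0.0833333° lon, +12·0.0416667° lat → SW at lon 45°, lat 82.5°.
latitude 82.5000, longitude 45.0000.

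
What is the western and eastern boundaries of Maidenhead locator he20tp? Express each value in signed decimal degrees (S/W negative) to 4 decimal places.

Field H=7, E=4: +7·20° lon, +4·10° lat → SW at lon -40°, lat -50°.
Square 2, 0: +2·2° lon, +0·1° lat → SW at lon -36°, lat -50°.
Subsquare t=19, p=15: +19·0.0833333° lon, +15·0.0416667° lat → SW at lon -34.4167°, lat -49.375°.
Cell spans 0.0833333° lon × 0.0416667° lat.
west -34.4167, east -34.3333.

-34.4167, -34.3333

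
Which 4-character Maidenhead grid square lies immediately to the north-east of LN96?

MN07

Longitude square 9; +1 → 10, wraps to 0, carry into field.
Longitude field L = 11; +1 → 12 = M.
Latitude square 6; +1 → 7.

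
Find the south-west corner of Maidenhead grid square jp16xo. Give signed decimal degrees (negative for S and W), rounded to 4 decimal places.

66.5833, 3.9167

Field J=9, P=15: +9·20° lon, +15·10° lat → SW at lon 0°, lat 60°.
Square 1, 6: +1·2° lon, +6·1° lat → SW at lon 2°, lat 66°.
Subsquare x=23, o=14: +23·0.0833333° lon, +14·0.0416667° lat → SW at lon 3.91667°, lat 66.5833°.
latitude 66.5833, longitude 3.9167.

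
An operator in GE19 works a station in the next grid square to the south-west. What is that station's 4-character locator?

Longitude square 1; −1 → 0.
Latitude square 9; −1 → 8.

GE08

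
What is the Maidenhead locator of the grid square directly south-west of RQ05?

Longitude square 0; −1 → -1, wraps to 9, carry into field.
Longitude field R = 17; −1 → 16 = Q.
Latitude square 5; −1 → 4.

QQ94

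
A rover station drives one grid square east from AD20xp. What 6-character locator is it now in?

AD30ap

Longitude subsquare x = 23; +1 → 24, wraps to 0 = a, carry into square.
Longitude square 2; +1 → 3.
The latitude characters are unchanged.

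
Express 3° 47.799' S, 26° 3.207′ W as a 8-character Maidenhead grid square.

HI66xe38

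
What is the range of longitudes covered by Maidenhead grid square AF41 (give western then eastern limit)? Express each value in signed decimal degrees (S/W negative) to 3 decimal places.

Field A=0, F=5: +0·20° lon, +5·10° lat → SW at lon -180°, lat -40°.
Square 4, 1: +4·2° lon, +1·1° lat → SW at lon -172°, lat -39°.
Cell spans 2° lon × 1° lat.
west -172.000, east -170.000.

-172.000, -170.000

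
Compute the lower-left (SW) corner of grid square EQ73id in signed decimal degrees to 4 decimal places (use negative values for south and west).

73.1250, -85.3333

Field E=4, Q=16: +4·20° lon, +16·10° lat → SW at lon -100°, lat 70°.
Square 7, 3: +7·2° lon, +3·1° lat → SW at lon -86°, lat 73°.
Subsquare i=8, d=3: +8·0.0833333° lon, +3·0.0416667° lat → SW at lon -85.3333°, lat 73.125°.
latitude 73.1250, longitude -85.3333.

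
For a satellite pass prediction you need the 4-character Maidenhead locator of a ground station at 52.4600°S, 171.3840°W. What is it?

AD47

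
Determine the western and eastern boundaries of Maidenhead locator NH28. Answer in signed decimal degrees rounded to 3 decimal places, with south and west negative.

84.000, 86.000

Field N=13, H=7: +13·20° lon, +7·10° lat → SW at lon 80°, lat -20°.
Square 2, 8: +2·2° lon, +8·1° lat → SW at lon 84°, lat -12°.
Cell spans 2° lon × 1° lat.
west 84.000, east 86.000.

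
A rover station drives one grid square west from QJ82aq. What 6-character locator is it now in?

Longitude subsquare a = 0; −1 → -1, wraps to 23 = x, carry into square.
Longitude square 8; −1 → 7.
The latitude characters are unchanged.

QJ72xq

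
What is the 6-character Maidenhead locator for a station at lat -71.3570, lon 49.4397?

LB48rp

Shift to the Maidenhead origin (180°W, 90°S): lon 229.4397, lat 18.6430.
Field (20°×10°, letters A–R): 229.4397/20 → 11 → L, 18.6430/10 → 1 → B; chars LB.
Square (2°×1°, digits 0–9): 9.4397/2 → 4, 8.6430/1 → 8; chars 48.
Subsquare (5′×2.5′, letters a–x): 1.4397/0.0833333 → 17 → r, 0.6430/0.0416667 → 15 → p; chars rp.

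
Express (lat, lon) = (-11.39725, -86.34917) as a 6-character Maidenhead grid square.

Add 180° to longitude and 90° to latitude: 93.6508, 78.6028.
Field (20°×10°, letters A–R): lon ⌊93.6508/20⌋ = 4 → E; lat ⌊78.6028/10⌋ = 7 → H.
Square (2°×1°, digits 0–9): lon ⌊13.6508/2⌋ = 6; lat ⌊8.6028/1⌋ = 8.
Subsquare (5′×2.5′, letters a–x): lon ⌊1.6508/0.0833333⌋ = 19 → t; lat ⌊0.6028/0.0416667⌋ = 14 → o.

EH68to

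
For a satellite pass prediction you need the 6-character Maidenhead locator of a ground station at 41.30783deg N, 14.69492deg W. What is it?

IN21ph

Offset from 180°W / 90°S: lon 165.3051°, lat 131.3078°.
Field: 165.3051/20 → 8 → I, 131.3078/10 → 13 → N; chars IN.
Square: 5.3051/2 → 2, 1.3078/1 → 1; chars 21.
Subsquare: 1.3051/0.0833333 → 15 → p, 0.3078/0.0416667 → 7 → h; chars ph.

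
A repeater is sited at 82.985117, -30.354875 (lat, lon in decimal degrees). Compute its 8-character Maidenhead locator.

HR42tx76

Offset from 180°W / 90°S: lon 149.64513°, lat 172.98512°.
Field: 149.64513/20 → 7 → H, 172.98512/10 → 17 → R; chars HR.
Square: 9.64513/2 → 4, 2.98512/1 → 2; chars 42.
Subsquare: 1.64513/0.0833333 → 19 → t, 0.98512/0.0416667 → 23 → x; chars tx.
Extended square: 0.06179/0.00833333 → 7, 0.02678/0.00416667 → 6; chars 76.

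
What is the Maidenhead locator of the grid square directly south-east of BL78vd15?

BL78vd24

Longitude extended square 1; +1 → 2.
Latitude extended square 5; −1 → 4.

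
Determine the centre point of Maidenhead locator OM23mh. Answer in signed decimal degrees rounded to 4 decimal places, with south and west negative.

33.3125, 105.0417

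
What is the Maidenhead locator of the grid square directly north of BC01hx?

BC02ha

Latitude subsquare x = 23; +1 → 24, wraps to 0 = a, carry into square.
Latitude square 1; +1 → 2.
The longitude characters are unchanged.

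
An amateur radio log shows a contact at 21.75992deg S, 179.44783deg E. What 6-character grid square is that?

Offset from 180°W / 90°S: lon 359.4478°, lat 68.2401°.
Field: 359.4478/20 → 17 → R, 68.2401/10 → 6 → G; chars RG.
Square: 19.4478/2 → 9, 8.2401/1 → 8; chars 98.
Subsquare: 1.4478/0.0833333 → 17 → r, 0.2401/0.0416667 → 5 → f; chars rf.

RG98rf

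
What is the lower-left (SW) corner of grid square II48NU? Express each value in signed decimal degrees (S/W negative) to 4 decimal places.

-1.1667, -10.9167

Field I=8, I=8: +8·20° lon, +8·10° lat → SW at lon -20°, lat -10°.
Square 4, 8: +4·2° lon, +8·1° lat → SW at lon -12°, lat -2°.
Subsquare n=13, u=20: +13·0.0833333° lon, +20·0.0416667° lat → SW at lon -10.9167°, lat -1.16667°.
latitude -1.1667, longitude -10.9167.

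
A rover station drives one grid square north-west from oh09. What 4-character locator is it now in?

NI90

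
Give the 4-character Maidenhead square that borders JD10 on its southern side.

JC19

Latitude square 0; −1 → -1, wraps to 9, carry into field.
Latitude field D = 3; −1 → 2 = C.
The longitude characters are unchanged.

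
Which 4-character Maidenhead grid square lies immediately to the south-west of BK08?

Longitude square 0; −1 → -1, wraps to 9, carry into field.
Longitude field B = 1; −1 → 0 = A.
Latitude square 8; −1 → 7.

AK97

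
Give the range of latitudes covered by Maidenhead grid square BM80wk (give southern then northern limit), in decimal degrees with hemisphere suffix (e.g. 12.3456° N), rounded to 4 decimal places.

Field B=1, M=12: +1·20° lon, +12·10° lat → SW at lon -160°, lat 30°.
Square 8, 0: +8·2° lon, +0·1° lat → SW at lon -144°, lat 30°.
Subsquare w=22, k=10: +22·0.0833333° lon, +10·0.0416667° lat → SW at lon -142.167°, lat 30.4167°.
Cell spans 0.0833333° lon × 0.0416667° lat.
south 30.4167° N, north 30.4583° N.

30.4167° N, 30.4583° N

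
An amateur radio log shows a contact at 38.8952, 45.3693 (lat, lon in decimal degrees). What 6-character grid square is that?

LM28qv

Add 180° to longitude and 90° to latitude: 225.3693, 128.8952.
Field (20°×10°, letters A–R): lon ⌊225.3693/20⌋ = 11 → L; lat ⌊128.8952/10⌋ = 12 → M.
Square (2°×1°, digits 0–9): lon ⌊5.3693/2⌋ = 2; lat ⌊8.8952/1⌋ = 8.
Subsquare (5′×2.5′, letters a–x): lon ⌊1.3693/0.0833333⌋ = 16 → q; lat ⌊0.8952/0.0416667⌋ = 21 → v.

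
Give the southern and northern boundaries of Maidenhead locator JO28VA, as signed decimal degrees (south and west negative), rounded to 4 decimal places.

58.0000, 58.0417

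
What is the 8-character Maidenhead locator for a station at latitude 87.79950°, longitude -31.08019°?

HR47lt01

Offset from 180°W / 90°S: lon 148.91981°, lat 177.79950°.
Field: lon ⌊148.91981/20⌋ = 7 → H; lat ⌊177.79950/10⌋ = 17 → R.
Square: lon ⌊8.91981/2⌋ = 4; lat ⌊7.79950/1⌋ = 7.
Subsquare: lon ⌊0.91981/0.0833333⌋ = 11 → l; lat ⌊0.79950/0.0416667⌋ = 19 → t.
Extended square: lon ⌊0.00314/0.00833333⌋ = 0; lat ⌊0.00783/0.00416667⌋ = 1.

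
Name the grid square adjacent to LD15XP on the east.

LD25ap

Longitude subsquare x = 23; +1 → 24, wraps to 0 = a, carry into square.
Longitude square 1; +1 → 2.
The latitude characters are unchanged.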